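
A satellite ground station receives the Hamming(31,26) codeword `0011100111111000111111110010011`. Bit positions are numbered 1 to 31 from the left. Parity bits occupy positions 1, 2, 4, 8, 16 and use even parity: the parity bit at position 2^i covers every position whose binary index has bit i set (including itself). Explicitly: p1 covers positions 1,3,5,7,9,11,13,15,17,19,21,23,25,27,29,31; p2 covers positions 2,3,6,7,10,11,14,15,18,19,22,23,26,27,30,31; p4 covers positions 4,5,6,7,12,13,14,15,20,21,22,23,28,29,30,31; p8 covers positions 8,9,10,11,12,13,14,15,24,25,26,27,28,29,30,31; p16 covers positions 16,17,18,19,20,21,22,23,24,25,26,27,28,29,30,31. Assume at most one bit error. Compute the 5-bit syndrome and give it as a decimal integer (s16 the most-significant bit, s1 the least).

17

s1: b1⊕b3⊕b5⊕b7⊕b9⊕b11⊕b13⊕b15⊕b17⊕b19⊕b21⊕b23⊕b25⊕b27⊕b29⊕b31 = 0⊕1⊕1⊕0⊕1⊕1⊕1⊕0⊕1⊕1⊕1⊕1⊕0⊕1⊕0⊕1 = 1
s2: b2⊕b3⊕b6⊕b7⊕b10⊕b11⊕b14⊕b15⊕b18⊕b19⊕b22⊕b23⊕b26⊕b27⊕b30⊕b31 = 0⊕1⊕0⊕0⊕1⊕1⊕0⊕0⊕1⊕1⊕1⊕1⊕0⊕1⊕1⊕1 = 0
s4: b4⊕b5⊕b6⊕b7⊕b12⊕b13⊕b14⊕b15⊕b20⊕b21⊕b22⊕b23⊕b28⊕b29⊕b30⊕b31 = 1⊕1⊕0⊕0⊕1⊕1⊕0⊕0⊕1⊕1⊕1⊕1⊕0⊕0⊕1⊕1 = 0
s8: b8⊕b9⊕b10⊕b11⊕b12⊕b13⊕b14⊕b15⊕b24⊕b25⊕b26⊕b27⊕b28⊕b29⊕b30⊕b31 = 1⊕1⊕1⊕1⊕1⊕1⊕0⊕0⊕1⊕0⊕0⊕1⊕0⊕0⊕1⊕1 = 0
s16: b16⊕b17⊕b18⊕b19⊕b20⊕b21⊕b22⊕b23⊕b24⊕b25⊕b26⊕b27⊕b28⊕b29⊕b30⊕b31 = 0⊕1⊕1⊕1⊕1⊕1⊕1⊕1⊕1⊕0⊕0⊕1⊕0⊕0⊕1⊕1 = 1
Syndrome (s16...s1) = 10001 → position 17.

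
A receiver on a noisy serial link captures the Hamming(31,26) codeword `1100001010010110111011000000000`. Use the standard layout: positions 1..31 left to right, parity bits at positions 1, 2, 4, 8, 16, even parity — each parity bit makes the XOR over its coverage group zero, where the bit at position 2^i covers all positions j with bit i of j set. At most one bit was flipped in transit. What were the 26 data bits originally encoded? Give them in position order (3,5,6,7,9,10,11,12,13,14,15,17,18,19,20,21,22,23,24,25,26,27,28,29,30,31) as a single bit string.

s1: b1⊕b3⊕b5⊕b7⊕b9⊕b11⊕b13⊕b15⊕b17⊕b19⊕b21⊕b23⊕b25⊕b27⊕b29⊕b31 = 1⊕0⊕0⊕1⊕1⊕0⊕0⊕1⊕1⊕1⊕1⊕0⊕0⊕0⊕0⊕0 = 1
s2: b2⊕b3⊕b6⊕b7⊕b10⊕b11⊕b14⊕b15⊕b18⊕b19⊕b22⊕b23⊕b26⊕b27⊕b30⊕b31 = 1⊕0⊕0⊕1⊕0⊕0⊕1⊕1⊕1⊕1⊕1⊕0⊕0⊕0⊕0⊕0 = 1
s4: b4⊕b5⊕b6⊕b7⊕b12⊕b13⊕b14⊕b15⊕b20⊕b21⊕b22⊕b23⊕b28⊕b29⊕b30⊕b31 = 0⊕0⊕0⊕1⊕1⊕0⊕1⊕1⊕0⊕1⊕1⊕0⊕0⊕0⊕0⊕0 = 0
s8: b8⊕b9⊕b10⊕b11⊕b12⊕b13⊕b14⊕b15⊕b24⊕b25⊕b26⊕b27⊕b28⊕b29⊕b30⊕b31 = 0⊕1⊕0⊕0⊕1⊕0⊕1⊕1⊕0⊕0⊕0⊕0⊕0⊕0⊕0⊕0 = 0
s16: b16⊕b17⊕b18⊕b19⊕b20⊕b21⊕b22⊕b23⊕b24⊕b25⊕b26⊕b27⊕b28⊕b29⊕b30⊕b31 = 0⊕1⊕1⊕1⊕0⊕1⊕1⊕0⊕0⊕0⊕0⊕0⊕0⊕0⊕0⊕0 = 1
Syndrome (s16...s1) = 10011 → position 19.
Flip bit 19: corrected codeword = 1100001010010110110011000000000
Data bits at positions 3,5,6,7,9,10,11,12,13,14,15,17,18,19,20,21,22,23,24,25,26,27,28,29,30,31: 00011001011110011000000000

00011001011110011000000000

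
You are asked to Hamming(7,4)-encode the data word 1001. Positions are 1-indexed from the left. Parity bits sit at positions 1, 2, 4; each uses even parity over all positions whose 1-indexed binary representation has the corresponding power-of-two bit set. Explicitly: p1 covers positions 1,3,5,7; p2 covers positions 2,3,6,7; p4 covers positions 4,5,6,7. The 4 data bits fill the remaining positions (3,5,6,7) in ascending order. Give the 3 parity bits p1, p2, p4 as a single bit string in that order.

Place data bits at non-power-of-two positions: b3=1, b5=0, b6=0, b7=1.
p1 = XOR of data positions {3,5,7} = 1⊕0⊕1 = 0
p2 = XOR of data positions {3,6,7} = 1⊕0⊕1 = 0
p4 = XOR of data positions {5,6,7} = 0⊕0⊕1 = 1
Parity bits p1,p2,p4 = 001

001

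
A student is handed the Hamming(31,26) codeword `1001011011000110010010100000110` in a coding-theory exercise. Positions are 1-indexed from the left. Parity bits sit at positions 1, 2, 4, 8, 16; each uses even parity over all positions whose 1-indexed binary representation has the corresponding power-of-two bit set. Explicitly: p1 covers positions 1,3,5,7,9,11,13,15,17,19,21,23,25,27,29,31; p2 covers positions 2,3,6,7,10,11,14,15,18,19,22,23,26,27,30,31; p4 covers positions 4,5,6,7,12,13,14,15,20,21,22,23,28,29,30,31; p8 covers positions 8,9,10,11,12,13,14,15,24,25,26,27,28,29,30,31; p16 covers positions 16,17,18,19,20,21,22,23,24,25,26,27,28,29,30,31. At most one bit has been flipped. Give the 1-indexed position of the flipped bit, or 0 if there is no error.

21

s1: b1⊕b3⊕b5⊕b7⊕b9⊕b11⊕b13⊕b15⊕b17⊕b19⊕b21⊕b23⊕b25⊕b27⊕b29⊕b31 = 1⊕0⊕0⊕1⊕1⊕0⊕0⊕1⊕0⊕0⊕1⊕1⊕0⊕0⊕1⊕0 = 1
s2: b2⊕b3⊕b6⊕b7⊕b10⊕b11⊕b14⊕b15⊕b18⊕b19⊕b22⊕b23⊕b26⊕b27⊕b30⊕b31 = 0⊕0⊕1⊕1⊕1⊕0⊕1⊕1⊕1⊕0⊕0⊕1⊕0⊕0⊕1⊕0 = 0
s4: b4⊕b5⊕b6⊕b7⊕b12⊕b13⊕b14⊕b15⊕b20⊕b21⊕b22⊕b23⊕b28⊕b29⊕b30⊕b31 = 1⊕0⊕1⊕1⊕0⊕0⊕1⊕1⊕0⊕1⊕0⊕1⊕0⊕1⊕1⊕0 = 1
s8: b8⊕b9⊕b10⊕b11⊕b12⊕b13⊕b14⊕b15⊕b24⊕b25⊕b26⊕b27⊕b28⊕b29⊕b30⊕b31 = 0⊕1⊕1⊕0⊕0⊕0⊕1⊕1⊕0⊕0⊕0⊕0⊕0⊕1⊕1⊕0 = 0
s16: b16⊕b17⊕b18⊕b19⊕b20⊕b21⊕b22⊕b23⊕b24⊕b25⊕b26⊕b27⊕b28⊕b29⊕b30⊕b31 = 0⊕0⊕1⊕0⊕0⊕1⊕0⊕1⊕0⊕0⊕0⊕0⊕0⊕1⊕1⊕0 = 1
Syndrome (s16...s1) = 10101 → position 21.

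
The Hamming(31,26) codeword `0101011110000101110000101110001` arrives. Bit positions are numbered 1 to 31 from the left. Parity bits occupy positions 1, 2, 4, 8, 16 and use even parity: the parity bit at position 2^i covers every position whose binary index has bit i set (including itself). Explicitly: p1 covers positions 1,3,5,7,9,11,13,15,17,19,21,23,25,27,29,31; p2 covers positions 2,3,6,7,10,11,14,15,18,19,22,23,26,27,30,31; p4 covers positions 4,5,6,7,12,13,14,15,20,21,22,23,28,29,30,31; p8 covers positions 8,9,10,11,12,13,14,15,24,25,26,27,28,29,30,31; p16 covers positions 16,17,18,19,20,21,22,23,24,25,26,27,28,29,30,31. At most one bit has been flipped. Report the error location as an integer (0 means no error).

11

s1: b1⊕b3⊕b5⊕b7⊕b9⊕b11⊕b13⊕b15⊕b17⊕b19⊕b21⊕b23⊕b25⊕b27⊕b29⊕b31 = 0⊕0⊕0⊕1⊕1⊕0⊕0⊕0⊕1⊕0⊕0⊕1⊕1⊕1⊕0⊕1 = 1
s2: b2⊕b3⊕b6⊕b7⊕b10⊕b11⊕b14⊕b15⊕b18⊕b19⊕b22⊕b23⊕b26⊕b27⊕b30⊕b31 = 1⊕0⊕1⊕1⊕0⊕0⊕1⊕0⊕1⊕0⊕0⊕1⊕1⊕1⊕0⊕1 = 1
s4: b4⊕b5⊕b6⊕b7⊕b12⊕b13⊕b14⊕b15⊕b20⊕b21⊕b22⊕b23⊕b28⊕b29⊕b30⊕b31 = 1⊕0⊕1⊕1⊕0⊕0⊕1⊕0⊕0⊕0⊕0⊕1⊕0⊕0⊕0⊕1 = 0
s8: b8⊕b9⊕b10⊕b11⊕b12⊕b13⊕b14⊕b15⊕b24⊕b25⊕b26⊕b27⊕b28⊕b29⊕b30⊕b31 = 1⊕1⊕0⊕0⊕0⊕0⊕1⊕0⊕0⊕1⊕1⊕1⊕0⊕0⊕0⊕1 = 1
s16: b16⊕b17⊕b18⊕b19⊕b20⊕b21⊕b22⊕b23⊕b24⊕b25⊕b26⊕b27⊕b28⊕b29⊕b30⊕b31 = 1⊕1⊕1⊕0⊕0⊕0⊕0⊕1⊕0⊕1⊕1⊕1⊕0⊕0⊕0⊕1 = 0
Syndrome (s16...s1) = 01011 → position 11.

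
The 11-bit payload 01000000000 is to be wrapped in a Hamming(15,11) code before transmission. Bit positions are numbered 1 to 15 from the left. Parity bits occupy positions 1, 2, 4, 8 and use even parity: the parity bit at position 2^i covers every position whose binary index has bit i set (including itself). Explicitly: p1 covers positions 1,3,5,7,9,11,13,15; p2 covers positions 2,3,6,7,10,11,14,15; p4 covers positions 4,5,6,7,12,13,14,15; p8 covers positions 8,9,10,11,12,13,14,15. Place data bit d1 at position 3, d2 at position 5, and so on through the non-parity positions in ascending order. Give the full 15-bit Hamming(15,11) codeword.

Place data bits at non-power-of-two positions: b3=0, b5=1, b6=0, b7=0, b9=0, b10=0, b11=0, b12=0, b13=0, b14=0, b15=0.
p1 = XOR of data positions {3,5,7,9,11,13,15} = 0⊕1⊕0⊕0⊕0⊕0⊕0 = 1
p2 = XOR of data positions {3,6,7,10,11,14,15} = 0⊕0⊕0⊕0⊕0⊕0⊕0 = 0
p4 = XOR of data positions {5,6,7,12,13,14,15} = 1⊕0⊕0⊕0⊕0⊕0⊕0 = 1
p8 = XOR of data positions {9,10,11,12,13,14,15} = 0⊕0⊕0⊕0⊕0⊕0⊕0 = 0
Codeword b1..b15 = 100110000000000

100110000000000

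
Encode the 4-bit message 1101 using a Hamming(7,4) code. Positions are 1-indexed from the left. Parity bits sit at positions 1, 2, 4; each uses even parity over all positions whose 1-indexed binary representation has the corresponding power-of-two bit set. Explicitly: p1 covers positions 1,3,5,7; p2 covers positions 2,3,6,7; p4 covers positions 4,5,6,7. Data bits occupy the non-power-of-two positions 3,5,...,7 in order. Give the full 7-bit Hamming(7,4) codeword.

1010101

Place data bits at non-power-of-two positions: b3=1, b5=1, b6=0, b7=1.
p1 = XOR of data positions {3,5,7} = 1⊕1⊕1 = 1
p2 = XOR of data positions {3,6,7} = 1⊕0⊕1 = 0
p4 = XOR of data positions {5,6,7} = 1⊕0⊕1 = 0
Codeword b1..b7 = 1010101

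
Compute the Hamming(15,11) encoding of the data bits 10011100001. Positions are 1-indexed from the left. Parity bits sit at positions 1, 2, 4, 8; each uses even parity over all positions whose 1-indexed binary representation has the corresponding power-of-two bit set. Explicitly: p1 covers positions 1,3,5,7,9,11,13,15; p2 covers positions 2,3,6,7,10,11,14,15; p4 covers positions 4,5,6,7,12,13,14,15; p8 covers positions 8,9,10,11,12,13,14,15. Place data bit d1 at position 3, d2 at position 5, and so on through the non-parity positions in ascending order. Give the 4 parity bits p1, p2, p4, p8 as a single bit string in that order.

0001

Place data bits at non-power-of-two positions: b3=1, b5=0, b6=0, b7=1, b9=1, b10=1, b11=0, b12=0, b13=0, b14=0, b15=1.
p1 = XOR of data positions {3,5,7,9,11,13,15} = 1⊕0⊕1⊕1⊕0⊕0⊕1 = 0
p2 = XOR of data positions {3,6,7,10,11,14,15} = 1⊕0⊕1⊕1⊕0⊕0⊕1 = 0
p4 = XOR of data positions {5,6,7,12,13,14,15} = 0⊕0⊕1⊕0⊕0⊕0⊕1 = 0
p8 = XOR of data positions {9,10,11,12,13,14,15} = 1⊕1⊕0⊕0⊕0⊕0⊕1 = 1
Parity bits p1,p2,p4,p8 = 0001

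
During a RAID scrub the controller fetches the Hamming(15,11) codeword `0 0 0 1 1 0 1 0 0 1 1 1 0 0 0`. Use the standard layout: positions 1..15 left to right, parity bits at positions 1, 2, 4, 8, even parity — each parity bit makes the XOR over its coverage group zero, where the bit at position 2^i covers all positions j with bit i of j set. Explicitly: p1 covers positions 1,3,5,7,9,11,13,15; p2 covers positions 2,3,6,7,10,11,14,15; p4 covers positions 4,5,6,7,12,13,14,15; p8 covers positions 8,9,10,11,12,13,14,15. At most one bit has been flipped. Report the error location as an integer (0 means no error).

s1: b1⊕b3⊕b5⊕b7⊕b9⊕b11⊕b13⊕b15 = 0⊕0⊕1⊕1⊕0⊕1⊕0⊕0 = 1
s2: b2⊕b3⊕b6⊕b7⊕b10⊕b11⊕b14⊕b15 = 0⊕0⊕0⊕1⊕1⊕1⊕0⊕0 = 1
s4: b4⊕b5⊕b6⊕b7⊕b12⊕b13⊕b14⊕b15 = 1⊕1⊕0⊕1⊕1⊕0⊕0⊕0 = 0
s8: b8⊕b9⊕b10⊕b11⊕b12⊕b13⊕b14⊕b15 = 0⊕0⊕1⊕1⊕1⊕0⊕0⊕0 = 1
Syndrome (s8...s1) = 1011 → position 11.

11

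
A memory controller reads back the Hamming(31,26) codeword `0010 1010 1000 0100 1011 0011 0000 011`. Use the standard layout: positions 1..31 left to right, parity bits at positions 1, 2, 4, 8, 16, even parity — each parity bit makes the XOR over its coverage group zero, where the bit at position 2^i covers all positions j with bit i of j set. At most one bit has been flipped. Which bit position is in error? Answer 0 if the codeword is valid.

s1: b1⊕b3⊕b5⊕b7⊕b9⊕b11⊕b13⊕b15⊕b17⊕b19⊕b21⊕b23⊕b25⊕b27⊕b29⊕b31 = 0⊕1⊕1⊕1⊕1⊕0⊕0⊕0⊕1⊕1⊕0⊕1⊕0⊕0⊕0⊕1 = 0
s2: b2⊕b3⊕b6⊕b7⊕b10⊕b11⊕b14⊕b15⊕b18⊕b19⊕b22⊕b23⊕b26⊕b27⊕b30⊕b31 = 0⊕1⊕0⊕1⊕0⊕0⊕1⊕0⊕0⊕1⊕0⊕1⊕0⊕0⊕1⊕1 = 1
s4: b4⊕b5⊕b6⊕b7⊕b12⊕b13⊕b14⊕b15⊕b20⊕b21⊕b22⊕b23⊕b28⊕b29⊕b30⊕b31 = 0⊕1⊕0⊕1⊕0⊕0⊕1⊕0⊕1⊕0⊕0⊕1⊕0⊕0⊕1⊕1 = 1
s8: b8⊕b9⊕b10⊕b11⊕b12⊕b13⊕b14⊕b15⊕b24⊕b25⊕b26⊕b27⊕b28⊕b29⊕b30⊕b31 = 0⊕1⊕0⊕0⊕0⊕0⊕1⊕0⊕1⊕0⊕0⊕0⊕0⊕0⊕1⊕1 = 1
s16: b16⊕b17⊕b18⊕b19⊕b20⊕b21⊕b22⊕b23⊕b24⊕b25⊕b26⊕b27⊕b28⊕b29⊕b30⊕b31 = 0⊕1⊕0⊕1⊕1⊕0⊕0⊕1⊕1⊕0⊕0⊕0⊕0⊕0⊕1⊕1 = 1
Syndrome (s16...s1) = 11110 → position 30.

30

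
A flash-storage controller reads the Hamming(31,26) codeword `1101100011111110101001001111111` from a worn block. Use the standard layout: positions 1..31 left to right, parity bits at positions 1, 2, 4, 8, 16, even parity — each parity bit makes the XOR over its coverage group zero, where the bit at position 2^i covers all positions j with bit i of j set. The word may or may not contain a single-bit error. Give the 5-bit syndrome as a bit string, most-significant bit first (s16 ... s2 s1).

00110

s1: b1⊕b3⊕b5⊕b7⊕b9⊕b11⊕b13⊕b15⊕b17⊕b19⊕b21⊕b23⊕b25⊕b27⊕b29⊕b31 = 1⊕0⊕1⊕0⊕1⊕1⊕1⊕1⊕1⊕1⊕0⊕0⊕1⊕1⊕1⊕1 = 0
s2: b2⊕b3⊕b6⊕b7⊕b10⊕b11⊕b14⊕b15⊕b18⊕b19⊕b22⊕b23⊕b26⊕b27⊕b30⊕b31 = 1⊕0⊕0⊕0⊕1⊕1⊕1⊕1⊕0⊕1⊕1⊕0⊕1⊕1⊕1⊕1 = 1
s4: b4⊕b5⊕b6⊕b7⊕b12⊕b13⊕b14⊕b15⊕b20⊕b21⊕b22⊕b23⊕b28⊕b29⊕b30⊕b31 = 1⊕1⊕0⊕0⊕1⊕1⊕1⊕1⊕0⊕0⊕1⊕0⊕1⊕1⊕1⊕1 = 1
s8: b8⊕b9⊕b10⊕b11⊕b12⊕b13⊕b14⊕b15⊕b24⊕b25⊕b26⊕b27⊕b28⊕b29⊕b30⊕b31 = 0⊕1⊕1⊕1⊕1⊕1⊕1⊕1⊕0⊕1⊕1⊕1⊕1⊕1⊕1⊕1 = 0
s16: b16⊕b17⊕b18⊕b19⊕b20⊕b21⊕b22⊕b23⊕b24⊕b25⊕b26⊕b27⊕b28⊕b29⊕b30⊕b31 = 0⊕1⊕0⊕1⊕0⊕0⊕1⊕0⊕0⊕1⊕1⊕1⊕1⊕1⊕1⊕1 = 0
Syndrome (s16...s1) = 00110 → position 6.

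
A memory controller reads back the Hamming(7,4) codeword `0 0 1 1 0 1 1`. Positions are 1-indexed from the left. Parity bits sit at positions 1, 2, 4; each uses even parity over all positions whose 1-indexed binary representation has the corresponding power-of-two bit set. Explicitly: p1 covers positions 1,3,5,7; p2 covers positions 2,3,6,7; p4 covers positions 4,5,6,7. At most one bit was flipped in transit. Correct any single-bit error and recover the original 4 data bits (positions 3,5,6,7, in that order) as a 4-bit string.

1001

s1: b1⊕b3⊕b5⊕b7 = 0⊕1⊕0⊕1 = 0
s2: b2⊕b3⊕b6⊕b7 = 0⊕1⊕1⊕1 = 1
s4: b4⊕b5⊕b6⊕b7 = 1⊕0⊕1⊕1 = 1
Syndrome (s4...s1) = 110 → position 6.
Flip bit 6: corrected codeword = 0011001
Data bits at positions 3,5,6,7: 1001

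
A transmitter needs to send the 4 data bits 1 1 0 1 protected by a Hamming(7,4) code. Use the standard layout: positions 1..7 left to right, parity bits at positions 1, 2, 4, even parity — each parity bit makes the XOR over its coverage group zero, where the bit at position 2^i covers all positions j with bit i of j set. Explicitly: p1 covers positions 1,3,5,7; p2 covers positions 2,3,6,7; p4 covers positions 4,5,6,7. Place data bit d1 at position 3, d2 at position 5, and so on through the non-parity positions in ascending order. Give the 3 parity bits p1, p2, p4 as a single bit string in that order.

100

Place data bits at non-power-of-two positions: b3=1, b5=1, b6=0, b7=1.
p1 = XOR of data positions {3,5,7} = 1⊕1⊕1 = 1
p2 = XOR of data positions {3,6,7} = 1⊕0⊕1 = 0
p4 = XOR of data positions {5,6,7} = 1⊕0⊕1 = 0
Parity bits p1,p2,p4 = 100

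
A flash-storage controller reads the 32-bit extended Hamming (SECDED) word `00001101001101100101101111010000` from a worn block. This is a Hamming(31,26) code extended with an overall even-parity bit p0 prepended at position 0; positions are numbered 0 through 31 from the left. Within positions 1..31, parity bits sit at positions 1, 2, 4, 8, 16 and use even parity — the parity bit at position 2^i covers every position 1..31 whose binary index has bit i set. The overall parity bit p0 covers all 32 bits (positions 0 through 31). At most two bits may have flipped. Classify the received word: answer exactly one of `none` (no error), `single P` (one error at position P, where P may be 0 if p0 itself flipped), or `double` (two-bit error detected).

s1: b1⊕b3⊕b5⊕b7⊕b9⊕b11⊕b13⊕b15⊕b17⊕b19⊕b21⊕b23⊕b25⊕b27⊕b29⊕b31 = 0⊕0⊕1⊕1⊕0⊕1⊕1⊕0⊕1⊕1⊕0⊕1⊕1⊕1⊕0⊕0 = 1
s2: b2⊕b3⊕b6⊕b7⊕b10⊕b11⊕b14⊕b15⊕b18⊕b19⊕b22⊕b23⊕b26⊕b27⊕b30⊕b31 = 0⊕0⊕0⊕1⊕1⊕1⊕1⊕0⊕0⊕1⊕1⊕1⊕0⊕1⊕0⊕0 = 0
s4: b4⊕b5⊕b6⊕b7⊕b12⊕b13⊕b14⊕b15⊕b20⊕b21⊕b22⊕b23⊕b28⊕b29⊕b30⊕b31 = 1⊕1⊕0⊕1⊕0⊕1⊕1⊕0⊕1⊕0⊕1⊕1⊕0⊕0⊕0⊕0 = 0
s8: b8⊕b9⊕b10⊕b11⊕b12⊕b13⊕b14⊕b15⊕b24⊕b25⊕b26⊕b27⊕b28⊕b29⊕b30⊕b31 = 0⊕0⊕1⊕1⊕0⊕1⊕1⊕0⊕1⊕1⊕0⊕1⊕0⊕0⊕0⊕0 = 1
s16: b16⊕b17⊕b18⊕b19⊕b20⊕b21⊕b22⊕b23⊕b24⊕b25⊕b26⊕b27⊕b28⊕b29⊕b30⊕b31 = 0⊕1⊕0⊕1⊕1⊕0⊕1⊕1⊕1⊕1⊕0⊕1⊕0⊕0⊕0⊕0 = 0
Syndrome (s16...s1) = 01001 → position 9.
Overall parity (XOR of all 32 bits, including p0): 0⊕0⊕0⊕0⊕1⊕1⊕0⊕1⊕0⊕0⊕1⊕1⊕0⊕1⊕1⊕0⊕0⊕1⊕0⊕1⊕1⊕0⊕1⊕1⊕1⊕1⊕0⊕1⊕0⊕0⊕0⊕0 = 1
Overall=1, syndrome position=9 → single-bit error at position 9.

single 9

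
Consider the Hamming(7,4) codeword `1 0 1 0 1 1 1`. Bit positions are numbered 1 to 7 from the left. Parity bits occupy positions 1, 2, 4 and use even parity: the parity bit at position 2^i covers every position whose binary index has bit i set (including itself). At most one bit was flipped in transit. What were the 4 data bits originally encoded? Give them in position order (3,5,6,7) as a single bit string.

1101

s1: b1⊕b3⊕b5⊕b7 = 1⊕1⊕1⊕1 = 0
s2: b2⊕b3⊕b6⊕b7 = 0⊕1⊕1⊕1 = 1
s4: b4⊕b5⊕b6⊕b7 = 0⊕1⊕1⊕1 = 1
Syndrome (s4...s1) = 110 → position 6.
Flip bit 6: corrected codeword = 1010101
Data bits at positions 3,5,6,7: 1101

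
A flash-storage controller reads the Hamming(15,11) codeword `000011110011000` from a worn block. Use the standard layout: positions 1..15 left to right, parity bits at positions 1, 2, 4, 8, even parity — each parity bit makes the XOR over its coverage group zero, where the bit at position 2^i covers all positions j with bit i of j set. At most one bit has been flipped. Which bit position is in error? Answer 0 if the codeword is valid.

11

s1: b1⊕b3⊕b5⊕b7⊕b9⊕b11⊕b13⊕b15 = 0⊕0⊕1⊕1⊕0⊕1⊕0⊕0 = 1
s2: b2⊕b3⊕b6⊕b7⊕b10⊕b11⊕b14⊕b15 = 0⊕0⊕1⊕1⊕0⊕1⊕0⊕0 = 1
s4: b4⊕b5⊕b6⊕b7⊕b12⊕b13⊕b14⊕b15 = 0⊕1⊕1⊕1⊕1⊕0⊕0⊕0 = 0
s8: b8⊕b9⊕b10⊕b11⊕b12⊕b13⊕b14⊕b15 = 1⊕0⊕0⊕1⊕1⊕0⊕0⊕0 = 1
Syndrome (s8...s1) = 1011 → position 11.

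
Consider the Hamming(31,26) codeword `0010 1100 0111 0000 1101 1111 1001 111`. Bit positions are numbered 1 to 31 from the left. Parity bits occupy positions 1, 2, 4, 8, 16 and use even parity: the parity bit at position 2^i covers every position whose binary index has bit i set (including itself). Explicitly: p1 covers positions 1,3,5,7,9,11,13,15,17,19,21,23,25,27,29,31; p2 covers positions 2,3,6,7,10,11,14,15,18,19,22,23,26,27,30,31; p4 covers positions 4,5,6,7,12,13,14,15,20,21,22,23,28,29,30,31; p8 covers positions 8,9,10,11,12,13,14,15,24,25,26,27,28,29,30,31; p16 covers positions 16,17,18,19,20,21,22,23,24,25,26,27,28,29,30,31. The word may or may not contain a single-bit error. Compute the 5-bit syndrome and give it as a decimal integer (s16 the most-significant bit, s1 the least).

15

s1: b1⊕b3⊕b5⊕b7⊕b9⊕b11⊕b13⊕b15⊕b17⊕b19⊕b21⊕b23⊕b25⊕b27⊕b29⊕b31 = 0⊕1⊕1⊕0⊕0⊕1⊕0⊕0⊕1⊕0⊕1⊕1⊕1⊕0⊕1⊕1 = 1
s2: b2⊕b3⊕b6⊕b7⊕b10⊕b11⊕b14⊕b15⊕b18⊕b19⊕b22⊕b23⊕b26⊕b27⊕b30⊕b31 = 0⊕1⊕1⊕0⊕1⊕1⊕0⊕0⊕1⊕0⊕1⊕1⊕0⊕0⊕1⊕1 = 1
s4: b4⊕b5⊕b6⊕b7⊕b12⊕b13⊕b14⊕b15⊕b20⊕b21⊕b22⊕b23⊕b28⊕b29⊕b30⊕b31 = 0⊕1⊕1⊕0⊕1⊕0⊕0⊕0⊕1⊕1⊕1⊕1⊕1⊕1⊕1⊕1 = 1
s8: b8⊕b9⊕b10⊕b11⊕b12⊕b13⊕b14⊕b15⊕b24⊕b25⊕b26⊕b27⊕b28⊕b29⊕b30⊕b31 = 0⊕0⊕1⊕1⊕1⊕0⊕0⊕0⊕1⊕1⊕0⊕0⊕1⊕1⊕1⊕1 = 1
s16: b16⊕b17⊕b18⊕b19⊕b20⊕b21⊕b22⊕b23⊕b24⊕b25⊕b26⊕b27⊕b28⊕b29⊕b30⊕b31 = 0⊕1⊕1⊕0⊕1⊕1⊕1⊕1⊕1⊕1⊕0⊕0⊕1⊕1⊕1⊕1 = 0
Syndrome (s16...s1) = 01111 → position 15.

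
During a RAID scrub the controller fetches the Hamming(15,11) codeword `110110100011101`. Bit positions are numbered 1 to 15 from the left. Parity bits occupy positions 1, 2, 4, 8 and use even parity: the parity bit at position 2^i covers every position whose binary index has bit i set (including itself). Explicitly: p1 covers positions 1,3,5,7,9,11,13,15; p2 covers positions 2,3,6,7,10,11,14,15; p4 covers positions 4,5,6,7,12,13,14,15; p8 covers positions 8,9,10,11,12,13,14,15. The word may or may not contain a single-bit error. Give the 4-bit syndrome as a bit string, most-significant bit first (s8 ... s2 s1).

0000

s1: b1⊕b3⊕b5⊕b7⊕b9⊕b11⊕b13⊕b15 = 1⊕0⊕1⊕1⊕0⊕1⊕1⊕1 = 0
s2: b2⊕b3⊕b6⊕b7⊕b10⊕b11⊕b14⊕b15 = 1⊕0⊕0⊕1⊕0⊕1⊕0⊕1 = 0
s4: b4⊕b5⊕b6⊕b7⊕b12⊕b13⊕b14⊕b15 = 1⊕1⊕0⊕1⊕1⊕1⊕0⊕1 = 0
s8: b8⊕b9⊕b10⊕b11⊕b12⊕b13⊕b14⊕b15 = 0⊕0⊕0⊕1⊕1⊕1⊕0⊕1 = 0
Syndrome (s8...s1) = 0000 → position 0 (no error).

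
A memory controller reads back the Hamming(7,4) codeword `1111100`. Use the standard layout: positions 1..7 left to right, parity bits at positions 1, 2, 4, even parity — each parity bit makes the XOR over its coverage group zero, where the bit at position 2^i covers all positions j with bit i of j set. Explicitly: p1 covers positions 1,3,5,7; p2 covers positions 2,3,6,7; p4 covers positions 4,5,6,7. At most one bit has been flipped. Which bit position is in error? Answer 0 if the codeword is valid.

1

s1: b1⊕b3⊕b5⊕b7 = 1⊕1⊕1⊕0 = 1
s2: b2⊕b3⊕b6⊕b7 = 1⊕1⊕0⊕0 = 0
s4: b4⊕b5⊕b6⊕b7 = 1⊕1⊕0⊕0 = 0
Syndrome (s4...s1) = 001 → position 1.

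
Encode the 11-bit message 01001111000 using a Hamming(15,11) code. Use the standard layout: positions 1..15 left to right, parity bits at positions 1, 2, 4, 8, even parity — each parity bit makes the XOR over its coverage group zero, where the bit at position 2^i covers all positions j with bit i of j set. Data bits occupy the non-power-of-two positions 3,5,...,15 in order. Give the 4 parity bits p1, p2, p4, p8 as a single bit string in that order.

Place data bits at non-power-of-two positions: b3=0, b5=1, b6=0, b7=0, b9=1, b10=1, b11=1, b12=1, b13=0, b14=0, b15=0.
p1 = XOR of data positions {3,5,7,9,11,13,15} = 0⊕1⊕0⊕1⊕1⊕0⊕0 = 1
p2 = XOR of data positions {3,6,7,10,11,14,15} = 0⊕0⊕0⊕1⊕1⊕0⊕0 = 0
p4 = XOR of data positions {5,6,7,12,13,14,15} = 1⊕0⊕0⊕1⊕0⊕0⊕0 = 0
p8 = XOR of data positions {9,10,11,12,13,14,15} = 1⊕1⊕1⊕1⊕0⊕0⊕0 = 0
Parity bits p1,p2,p4,p8 = 1000

1000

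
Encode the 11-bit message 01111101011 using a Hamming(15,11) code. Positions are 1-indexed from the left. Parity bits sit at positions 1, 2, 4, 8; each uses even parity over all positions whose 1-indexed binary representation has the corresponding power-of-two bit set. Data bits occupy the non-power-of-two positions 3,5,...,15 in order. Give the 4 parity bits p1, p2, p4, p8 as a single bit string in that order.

Place data bits at non-power-of-two positions: b3=0, b5=1, b6=1, b7=1, b9=1, b10=1, b11=0, b12=1, b13=0, b14=1, b15=1.
p1 = XOR of data positions {3,5,7,9,11,13,15} = 0⊕1⊕1⊕1⊕0⊕0⊕1 = 0
p2 = XOR of data positions {3,6,7,10,11,14,15} = 0⊕1⊕1⊕1⊕0⊕1⊕1 = 1
p4 = XOR of data positions {5,6,7,12,13,14,15} = 1⊕1⊕1⊕1⊕0⊕1⊕1 = 0
p8 = XOR of data positions {9,10,11,12,13,14,15} = 1⊕1⊕0⊕1⊕0⊕1⊕1 = 1
Parity bits p1,p2,p4,p8 = 0101

0101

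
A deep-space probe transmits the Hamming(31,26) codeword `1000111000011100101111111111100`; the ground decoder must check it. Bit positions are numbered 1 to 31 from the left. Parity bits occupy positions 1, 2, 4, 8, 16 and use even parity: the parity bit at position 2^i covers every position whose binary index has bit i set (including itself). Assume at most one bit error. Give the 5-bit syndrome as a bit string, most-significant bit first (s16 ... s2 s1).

s1: b1⊕b3⊕b5⊕b7⊕b9⊕b11⊕b13⊕b15⊕b17⊕b19⊕b21⊕b23⊕b25⊕b27⊕b29⊕b31 = 1⊕0⊕1⊕1⊕0⊕0⊕1⊕0⊕1⊕1⊕1⊕1⊕1⊕1⊕1⊕0 = 1
s2: b2⊕b3⊕b6⊕b7⊕b10⊕b11⊕b14⊕b15⊕b18⊕b19⊕b22⊕b23⊕b26⊕b27⊕b30⊕b31 = 0⊕0⊕1⊕1⊕0⊕0⊕1⊕0⊕0⊕1⊕1⊕1⊕1⊕1⊕0⊕0 = 0
s4: b4⊕b5⊕b6⊕b7⊕b12⊕b13⊕b14⊕b15⊕b20⊕b21⊕b22⊕b23⊕b28⊕b29⊕b30⊕b31 = 0⊕1⊕1⊕1⊕1⊕1⊕1⊕0⊕1⊕1⊕1⊕1⊕1⊕1⊕0⊕0 = 0
s8: b8⊕b9⊕b10⊕b11⊕b12⊕b13⊕b14⊕b15⊕b24⊕b25⊕b26⊕b27⊕b28⊕b29⊕b30⊕b31 = 0⊕0⊕0⊕0⊕1⊕1⊕1⊕0⊕1⊕1⊕1⊕1⊕1⊕1⊕0⊕0 = 1
s16: b16⊕b17⊕b18⊕b19⊕b20⊕b21⊕b22⊕b23⊕b24⊕b25⊕b26⊕b27⊕b28⊕b29⊕b30⊕b31 = 0⊕1⊕0⊕1⊕1⊕1⊕1⊕1⊕1⊕1⊕1⊕1⊕1⊕1⊕0⊕0 = 0
Syndrome (s16...s1) = 01001 → position 9.

01001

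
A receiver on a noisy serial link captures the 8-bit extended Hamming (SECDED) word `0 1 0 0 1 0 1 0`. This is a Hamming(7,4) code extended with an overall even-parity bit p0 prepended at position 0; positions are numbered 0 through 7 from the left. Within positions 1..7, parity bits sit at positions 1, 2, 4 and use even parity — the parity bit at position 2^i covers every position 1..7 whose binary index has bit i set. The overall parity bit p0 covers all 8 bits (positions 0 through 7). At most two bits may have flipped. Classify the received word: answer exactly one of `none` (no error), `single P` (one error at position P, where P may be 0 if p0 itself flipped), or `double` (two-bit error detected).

s1: b1⊕b3⊕b5⊕b7 = 1⊕0⊕0⊕0 = 1
s2: b2⊕b3⊕b6⊕b7 = 0⊕0⊕1⊕0 = 1
s4: b4⊕b5⊕b6⊕b7 = 1⊕0⊕1⊕0 = 0
Syndrome (s4...s1) = 011 → position 3.
Overall parity (XOR of all 8 bits, including p0): 0⊕1⊕0⊕0⊕1⊕0⊕1⊕0 = 1
Overall=1, syndrome position=3 → single-bit error at position 3.

single 3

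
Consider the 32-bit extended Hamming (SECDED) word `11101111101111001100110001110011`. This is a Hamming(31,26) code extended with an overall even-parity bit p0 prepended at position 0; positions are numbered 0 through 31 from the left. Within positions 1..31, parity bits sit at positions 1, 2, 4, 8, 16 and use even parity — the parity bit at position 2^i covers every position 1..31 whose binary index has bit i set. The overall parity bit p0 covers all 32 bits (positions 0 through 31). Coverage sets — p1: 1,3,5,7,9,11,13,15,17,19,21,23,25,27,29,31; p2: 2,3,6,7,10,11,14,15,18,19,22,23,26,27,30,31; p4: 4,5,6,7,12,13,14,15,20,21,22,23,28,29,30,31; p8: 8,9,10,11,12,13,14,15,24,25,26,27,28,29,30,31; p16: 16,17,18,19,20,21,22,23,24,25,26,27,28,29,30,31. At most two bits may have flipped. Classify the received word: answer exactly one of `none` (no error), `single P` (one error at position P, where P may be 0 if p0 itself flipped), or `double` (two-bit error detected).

single 18

s1: b1⊕b3⊕b5⊕b7⊕b9⊕b11⊕b13⊕b15⊕b17⊕b19⊕b21⊕b23⊕b25⊕b27⊕b29⊕b31 = 1⊕0⊕1⊕1⊕0⊕1⊕1⊕0⊕1⊕0⊕1⊕0⊕1⊕1⊕0⊕1 = 0
s2: b2⊕b3⊕b6⊕b7⊕b10⊕b11⊕b14⊕b15⊕b18⊕b19⊕b22⊕b23⊕b26⊕b27⊕b30⊕b31 = 1⊕0⊕1⊕1⊕1⊕1⊕0⊕0⊕0⊕0⊕0⊕0⊕1⊕1⊕1⊕1 = 1
s4: b4⊕b5⊕b6⊕b7⊕b12⊕b13⊕b14⊕b15⊕b20⊕b21⊕b22⊕b23⊕b28⊕b29⊕b30⊕b31 = 1⊕1⊕1⊕1⊕1⊕1⊕0⊕0⊕1⊕1⊕0⊕0⊕0⊕0⊕1⊕1 = 0
s8: b8⊕b9⊕b10⊕b11⊕b12⊕b13⊕b14⊕b15⊕b24⊕b25⊕b26⊕b27⊕b28⊕b29⊕b30⊕b31 = 1⊕0⊕1⊕1⊕1⊕1⊕0⊕0⊕0⊕1⊕1⊕1⊕0⊕0⊕1⊕1 = 0
s16: b16⊕b17⊕b18⊕b19⊕b20⊕b21⊕b22⊕b23⊕b24⊕b25⊕b26⊕b27⊕b28⊕b29⊕b30⊕b31 = 1⊕1⊕0⊕0⊕1⊕1⊕0⊕0⊕0⊕1⊕1⊕1⊕0⊕0⊕1⊕1 = 1
Syndrome (s16...s1) = 10010 → position 18.
Overall parity (XOR of all 32 bits, including p0): 1⊕1⊕1⊕0⊕1⊕1⊕1⊕1⊕1⊕0⊕1⊕1⊕1⊕1⊕0⊕0⊕1⊕1⊕0⊕0⊕1⊕1⊕0⊕0⊕0⊕1⊕1⊕1⊕0⊕0⊕1⊕1 = 1
Overall=1, syndrome position=18 → single-bit error at position 18.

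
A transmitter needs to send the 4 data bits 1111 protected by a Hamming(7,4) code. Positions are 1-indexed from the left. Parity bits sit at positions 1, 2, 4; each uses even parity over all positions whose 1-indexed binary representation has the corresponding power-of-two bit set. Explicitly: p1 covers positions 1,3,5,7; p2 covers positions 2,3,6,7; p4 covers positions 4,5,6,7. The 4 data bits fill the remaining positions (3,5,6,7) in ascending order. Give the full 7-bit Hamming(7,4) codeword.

Place data bits at non-power-of-two positions: b3=1, b5=1, b6=1, b7=1.
p1 = XOR of data positions {3,5,7} = 1⊕1⊕1 = 1
p2 = XOR of data positions {3,6,7} = 1⊕1⊕1 = 1
p4 = XOR of data positions {5,6,7} = 1⊕1⊕1 = 1
Codeword b1..b7 = 1111111

1111111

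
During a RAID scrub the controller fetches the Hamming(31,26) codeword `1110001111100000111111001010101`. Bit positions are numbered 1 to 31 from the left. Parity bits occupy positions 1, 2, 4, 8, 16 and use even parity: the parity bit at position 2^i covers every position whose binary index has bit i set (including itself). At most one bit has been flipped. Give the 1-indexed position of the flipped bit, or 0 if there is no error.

0

s1: b1⊕b3⊕b5⊕b7⊕b9⊕b11⊕b13⊕b15⊕b17⊕b19⊕b21⊕b23⊕b25⊕b27⊕b29⊕b31 = 1⊕1⊕0⊕1⊕1⊕1⊕0⊕0⊕1⊕1⊕1⊕0⊕1⊕1⊕1⊕1 = 0
s2: b2⊕b3⊕b6⊕b7⊕b10⊕b11⊕b14⊕b15⊕b18⊕b19⊕b22⊕b23⊕b26⊕b27⊕b30⊕b31 = 1⊕1⊕0⊕1⊕1⊕1⊕0⊕0⊕1⊕1⊕1⊕0⊕0⊕1⊕0⊕1 = 0
s4: b4⊕b5⊕b6⊕b7⊕b12⊕b13⊕b14⊕b15⊕b20⊕b21⊕b22⊕b23⊕b28⊕b29⊕b30⊕b31 = 0⊕0⊕0⊕1⊕0⊕0⊕0⊕0⊕1⊕1⊕1⊕0⊕0⊕1⊕0⊕1 = 0
s8: b8⊕b9⊕b10⊕b11⊕b12⊕b13⊕b14⊕b15⊕b24⊕b25⊕b26⊕b27⊕b28⊕b29⊕b30⊕b31 = 1⊕1⊕1⊕1⊕0⊕0⊕0⊕0⊕0⊕1⊕0⊕1⊕0⊕1⊕0⊕1 = 0
s16: b16⊕b17⊕b18⊕b19⊕b20⊕b21⊕b22⊕b23⊕b24⊕b25⊕b26⊕b27⊕b28⊕b29⊕b30⊕b31 = 0⊕1⊕1⊕1⊕1⊕1⊕1⊕0⊕0⊕1⊕0⊕1⊕0⊕1⊕0⊕1 = 0
Syndrome (s16...s1) = 00000 → position 0 (no error).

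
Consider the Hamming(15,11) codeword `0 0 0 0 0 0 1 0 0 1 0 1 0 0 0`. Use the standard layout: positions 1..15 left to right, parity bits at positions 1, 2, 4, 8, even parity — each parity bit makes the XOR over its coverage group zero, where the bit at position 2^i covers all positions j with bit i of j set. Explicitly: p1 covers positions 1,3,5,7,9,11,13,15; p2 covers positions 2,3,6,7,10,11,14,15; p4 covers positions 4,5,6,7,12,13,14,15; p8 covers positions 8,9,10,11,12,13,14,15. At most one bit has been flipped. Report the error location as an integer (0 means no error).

s1: b1⊕b3⊕b5⊕b7⊕b9⊕b11⊕b13⊕b15 = 0⊕0⊕0⊕1⊕0⊕0⊕0⊕0 = 1
s2: b2⊕b3⊕b6⊕b7⊕b10⊕b11⊕b14⊕b15 = 0⊕0⊕0⊕1⊕1⊕0⊕0⊕0 = 0
s4: b4⊕b5⊕b6⊕b7⊕b12⊕b13⊕b14⊕b15 = 0⊕0⊕0⊕1⊕1⊕0⊕0⊕0 = 0
s8: b8⊕b9⊕b10⊕b11⊕b12⊕b13⊕b14⊕b15 = 0⊕0⊕1⊕0⊕1⊕0⊕0⊕0 = 0
Syndrome (s8...s1) = 0001 → position 1.

1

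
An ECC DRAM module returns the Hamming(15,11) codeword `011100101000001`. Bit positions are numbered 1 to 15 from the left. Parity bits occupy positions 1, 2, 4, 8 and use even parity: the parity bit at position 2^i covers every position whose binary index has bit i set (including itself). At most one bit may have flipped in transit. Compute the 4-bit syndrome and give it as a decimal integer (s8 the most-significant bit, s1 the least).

s1: b1⊕b3⊕b5⊕b7⊕b9⊕b11⊕b13⊕b15 = 0⊕1⊕0⊕1⊕1⊕0⊕0⊕1 = 0
s2: b2⊕b3⊕b6⊕b7⊕b10⊕b11⊕b14⊕b15 = 1⊕1⊕0⊕1⊕0⊕0⊕0⊕1 = 0
s4: b4⊕b5⊕b6⊕b7⊕b12⊕b13⊕b14⊕b15 = 1⊕0⊕0⊕1⊕0⊕0⊕0⊕1 = 1
s8: b8⊕b9⊕b10⊕b11⊕b12⊕b13⊕b14⊕b15 = 0⊕1⊕0⊕0⊕0⊕0⊕0⊕1 = 0
Syndrome (s8...s1) = 0100 → position 4.

4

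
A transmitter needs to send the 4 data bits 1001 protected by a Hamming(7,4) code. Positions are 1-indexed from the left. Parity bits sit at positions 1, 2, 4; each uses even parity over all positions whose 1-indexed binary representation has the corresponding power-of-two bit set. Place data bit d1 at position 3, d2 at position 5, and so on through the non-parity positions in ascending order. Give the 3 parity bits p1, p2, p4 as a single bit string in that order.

001

Place data bits at non-power-of-two positions: b3=1, b5=0, b6=0, b7=1.
p1 = XOR of data positions {3,5,7} = 1⊕0⊕1 = 0
p2 = XOR of data positions {3,6,7} = 1⊕0⊕1 = 0
p4 = XOR of data positions {5,6,7} = 0⊕0⊕1 = 1
Parity bits p1,p2,p4 = 001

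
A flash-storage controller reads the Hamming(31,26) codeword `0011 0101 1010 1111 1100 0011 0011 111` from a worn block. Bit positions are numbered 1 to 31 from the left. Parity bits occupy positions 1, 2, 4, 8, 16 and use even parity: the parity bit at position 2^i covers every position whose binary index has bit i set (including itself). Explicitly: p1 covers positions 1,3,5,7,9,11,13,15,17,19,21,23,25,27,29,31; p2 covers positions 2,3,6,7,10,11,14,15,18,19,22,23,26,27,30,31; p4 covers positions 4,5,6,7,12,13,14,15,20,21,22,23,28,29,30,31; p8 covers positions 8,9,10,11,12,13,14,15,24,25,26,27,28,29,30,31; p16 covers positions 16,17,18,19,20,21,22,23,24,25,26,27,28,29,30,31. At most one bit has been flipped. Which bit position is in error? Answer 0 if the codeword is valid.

s1: b1⊕b3⊕b5⊕b7⊕b9⊕b11⊕b13⊕b15⊕b17⊕b19⊕b21⊕b23⊕b25⊕b27⊕b29⊕b31 = 0⊕1⊕0⊕0⊕1⊕1⊕1⊕1⊕1⊕0⊕0⊕1⊕0⊕1⊕1⊕1 = 0
s2: b2⊕b3⊕b6⊕b7⊕b10⊕b11⊕b14⊕b15⊕b18⊕b19⊕b22⊕b23⊕b26⊕b27⊕b30⊕b31 = 0⊕1⊕1⊕0⊕0⊕1⊕1⊕1⊕1⊕0⊕0⊕1⊕0⊕1⊕1⊕1 = 0
s4: b4⊕b5⊕b6⊕b7⊕b12⊕b13⊕b14⊕b15⊕b20⊕b21⊕b22⊕b23⊕b28⊕b29⊕b30⊕b31 = 1⊕0⊕1⊕0⊕0⊕1⊕1⊕1⊕0⊕0⊕0⊕1⊕1⊕1⊕1⊕1 = 0
s8: b8⊕b9⊕b10⊕b11⊕b12⊕b13⊕b14⊕b15⊕b24⊕b25⊕b26⊕b27⊕b28⊕b29⊕b30⊕b31 = 1⊕1⊕0⊕1⊕0⊕1⊕1⊕1⊕1⊕0⊕0⊕1⊕1⊕1⊕1⊕1 = 0
s16: b16⊕b17⊕b18⊕b19⊕b20⊕b21⊕b22⊕b23⊕b24⊕b25⊕b26⊕b27⊕b28⊕b29⊕b30⊕b31 = 1⊕1⊕1⊕0⊕0⊕0⊕0⊕1⊕1⊕0⊕0⊕1⊕1⊕1⊕1⊕1 = 0
Syndrome (s16...s1) = 00000 → position 0 (no error).

0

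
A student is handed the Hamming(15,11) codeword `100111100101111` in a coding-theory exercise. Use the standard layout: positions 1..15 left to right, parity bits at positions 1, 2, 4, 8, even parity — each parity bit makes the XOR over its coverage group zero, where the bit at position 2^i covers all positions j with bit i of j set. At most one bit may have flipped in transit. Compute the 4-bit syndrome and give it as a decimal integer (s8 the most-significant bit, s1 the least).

11

s1: b1⊕b3⊕b5⊕b7⊕b9⊕b11⊕b13⊕b15 = 1⊕0⊕1⊕1⊕0⊕0⊕1⊕1 = 1
s2: b2⊕b3⊕b6⊕b7⊕b10⊕b11⊕b14⊕b15 = 0⊕0⊕1⊕1⊕1⊕0⊕1⊕1 = 1
s4: b4⊕b5⊕b6⊕b7⊕b12⊕b13⊕b14⊕b15 = 1⊕1⊕1⊕1⊕1⊕1⊕1⊕1 = 0
s8: b8⊕b9⊕b10⊕b11⊕b12⊕b13⊕b14⊕b15 = 0⊕0⊕1⊕0⊕1⊕1⊕1⊕1 = 1
Syndrome (s8...s1) = 1011 → position 11.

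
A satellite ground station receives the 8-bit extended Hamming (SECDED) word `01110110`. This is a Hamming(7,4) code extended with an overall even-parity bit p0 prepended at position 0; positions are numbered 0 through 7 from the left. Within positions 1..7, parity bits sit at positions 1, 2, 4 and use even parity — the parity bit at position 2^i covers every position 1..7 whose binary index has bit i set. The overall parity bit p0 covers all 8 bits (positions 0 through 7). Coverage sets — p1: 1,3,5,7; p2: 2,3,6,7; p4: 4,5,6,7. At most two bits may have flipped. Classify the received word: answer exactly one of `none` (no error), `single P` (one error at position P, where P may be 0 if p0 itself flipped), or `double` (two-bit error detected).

single 3

s1: b1⊕b3⊕b5⊕b7 = 1⊕1⊕1⊕0 = 1
s2: b2⊕b3⊕b6⊕b7 = 1⊕1⊕1⊕0 = 1
s4: b4⊕b5⊕b6⊕b7 = 0⊕1⊕1⊕0 = 0
Syndrome (s4...s1) = 011 → position 3.
Overall parity (XOR of all 8 bits, including p0): 0⊕1⊕1⊕1⊕0⊕1⊕1⊕0 = 1
Overall=1, syndrome position=3 → single-bit error at position 3.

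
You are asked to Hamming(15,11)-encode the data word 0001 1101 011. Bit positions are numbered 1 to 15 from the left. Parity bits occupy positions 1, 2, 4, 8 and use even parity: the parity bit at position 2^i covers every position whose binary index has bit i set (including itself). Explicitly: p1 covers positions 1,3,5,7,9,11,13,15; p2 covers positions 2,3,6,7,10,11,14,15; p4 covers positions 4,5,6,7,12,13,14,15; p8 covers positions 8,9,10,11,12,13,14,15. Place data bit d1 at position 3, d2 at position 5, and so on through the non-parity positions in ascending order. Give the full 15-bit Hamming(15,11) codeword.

Place data bits at non-power-of-two positions: b3=0, b5=0, b6=0, b7=1, b9=1, b10=1, b11=0, b12=1, b13=0, b14=1, b15=1.
p1 = XOR of data positions {3,5,7,9,11,13,15} = 0⊕0⊕1⊕1⊕0⊕0⊕1 = 1
p2 = XOR of data positions {3,6,7,10,11,14,15} = 0⊕0⊕1⊕1⊕0⊕1⊕1 = 0
p4 = XOR of data positions {5,6,7,12,13,14,15} = 0⊕0⊕1⊕1⊕0⊕1⊕1 = 0
p8 = XOR of data positions {9,10,11,12,13,14,15} = 1⊕1⊕0⊕1⊕0⊕1⊕1 = 1
Codeword b1..b15 = 100000111101011

100000111101011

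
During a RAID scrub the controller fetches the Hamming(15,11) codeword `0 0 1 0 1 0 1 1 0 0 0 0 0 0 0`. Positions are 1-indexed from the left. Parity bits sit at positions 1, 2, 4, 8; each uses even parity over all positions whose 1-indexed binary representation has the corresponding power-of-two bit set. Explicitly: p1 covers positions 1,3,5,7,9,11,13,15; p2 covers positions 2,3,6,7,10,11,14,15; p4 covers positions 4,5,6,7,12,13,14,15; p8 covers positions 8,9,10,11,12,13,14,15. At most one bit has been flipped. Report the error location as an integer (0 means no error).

s1: b1⊕b3⊕b5⊕b7⊕b9⊕b11⊕b13⊕b15 = 0⊕1⊕1⊕1⊕0⊕0⊕0⊕0 = 1
s2: b2⊕b3⊕b6⊕b7⊕b10⊕b11⊕b14⊕b15 = 0⊕1⊕0⊕1⊕0⊕0⊕0⊕0 = 0
s4: b4⊕b5⊕b6⊕b7⊕b12⊕b13⊕b14⊕b15 = 0⊕1⊕0⊕1⊕0⊕0⊕0⊕0 = 0
s8: b8⊕b9⊕b10⊕b11⊕b12⊕b13⊕b14⊕b15 = 1⊕0⊕0⊕0⊕0⊕0⊕0⊕0 = 1
Syndrome (s8...s1) = 1001 → position 9.

9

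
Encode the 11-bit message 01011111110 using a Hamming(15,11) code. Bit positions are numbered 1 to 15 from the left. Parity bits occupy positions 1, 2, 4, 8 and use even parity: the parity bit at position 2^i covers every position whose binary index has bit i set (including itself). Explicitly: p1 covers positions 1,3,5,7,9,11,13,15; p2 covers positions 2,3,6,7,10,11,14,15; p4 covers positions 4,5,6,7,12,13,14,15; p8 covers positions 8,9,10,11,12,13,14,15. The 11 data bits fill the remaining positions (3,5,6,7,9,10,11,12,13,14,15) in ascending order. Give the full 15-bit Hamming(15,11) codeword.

100110101111110

Place data bits at non-power-of-two positions: b3=0, b5=1, b6=0, b7=1, b9=1, b10=1, b11=1, b12=1, b13=1, b14=1, b15=0.
p1 = XOR of data positions {3,5,7,9,11,13,15} = 0⊕1⊕1⊕1⊕1⊕1⊕0 = 1
p2 = XOR of data positions {3,6,7,10,11,14,15} = 0⊕0⊕1⊕1⊕1⊕1⊕0 = 0
p4 = XOR of data positions {5,6,7,12,13,14,15} = 1⊕0⊕1⊕1⊕1⊕1⊕0 = 1
p8 = XOR of data positions {9,10,11,12,13,14,15} = 1⊕1⊕1⊕1⊕1⊕1⊕0 = 0
Codeword b1..b15 = 100110101111110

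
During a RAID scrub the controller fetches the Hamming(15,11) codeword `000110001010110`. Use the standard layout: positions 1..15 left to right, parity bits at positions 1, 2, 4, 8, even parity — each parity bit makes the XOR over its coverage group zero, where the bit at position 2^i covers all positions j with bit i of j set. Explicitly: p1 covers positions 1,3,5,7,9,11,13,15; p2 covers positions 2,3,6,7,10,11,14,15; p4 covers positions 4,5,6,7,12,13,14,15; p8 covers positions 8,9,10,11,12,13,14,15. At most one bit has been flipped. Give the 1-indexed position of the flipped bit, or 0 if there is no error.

s1: b1⊕b3⊕b5⊕b7⊕b9⊕b11⊕b13⊕b15 = 0⊕0⊕1⊕0⊕1⊕1⊕1⊕0 = 0
s2: b2⊕b3⊕b6⊕b7⊕b10⊕b11⊕b14⊕b15 = 0⊕0⊕0⊕0⊕0⊕1⊕1⊕0 = 0
s4: b4⊕b5⊕b6⊕b7⊕b12⊕b13⊕b14⊕b15 = 1⊕1⊕0⊕0⊕0⊕1⊕1⊕0 = 0
s8: b8⊕b9⊕b10⊕b11⊕b12⊕b13⊕b14⊕b15 = 0⊕1⊕0⊕1⊕0⊕1⊕1⊕0 = 0
Syndrome (s8...s1) = 0000 → position 0 (no error).

0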